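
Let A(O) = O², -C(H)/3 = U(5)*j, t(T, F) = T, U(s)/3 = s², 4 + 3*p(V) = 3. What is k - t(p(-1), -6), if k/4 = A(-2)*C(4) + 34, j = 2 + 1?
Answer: -31991/3 ≈ -10664.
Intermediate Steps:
p(V) = -⅓ (p(V) = -4/3 + (⅓)*3 = -4/3 + 1 = -⅓)
U(s) = 3*s²
j = 3
C(H) = -675 (C(H) = -3*3*5²*3 = -3*3*25*3 = -225*3 = -3*225 = -675)
k = -10664 (k = 4*((-2)²*(-675) + 34) = 4*(4*(-675) + 34) = 4*(-2700 + 34) = 4*(-2666) = -10664)
k - t(p(-1), -6) = -10664 - 1*(-⅓) = -10664 + ⅓ = -31991/3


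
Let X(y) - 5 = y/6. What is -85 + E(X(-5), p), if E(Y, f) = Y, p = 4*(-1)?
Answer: -485/6 ≈ -80.833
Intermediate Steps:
X(y) = 5 + y/6
p = -4
-85 + E(X(-5), p) = -85 + (5 + (⅙)*(-5)) = -85 + (5 - ⅚) = -85 + 25/6 = -485/6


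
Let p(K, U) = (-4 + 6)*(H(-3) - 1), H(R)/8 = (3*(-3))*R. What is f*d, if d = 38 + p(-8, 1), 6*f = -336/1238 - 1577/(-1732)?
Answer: 26722293/536054 ≈ 49.850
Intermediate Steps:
f = 685187/6432648 (f = (-336/1238 - 1577/(-1732))/6 = (-336*1/1238 - 1577*(-1/1732))/6 = (-168/619 + 1577/1732)/6 = (⅙)*(685187/1072108) = 685187/6432648 ≈ 0.10652)
H(R) = -72*R (H(R) = 8*((3*(-3))*R) = 8*(-9*R) = -72*R)
p(K, U) = 430 (p(K, U) = (-4 + 6)*(-72*(-3) - 1) = 2*(216 - 1) = 2*215 = 430)
d = 468 (d = 38 + 430 = 468)
f*d = (685187/6432648)*468 = 26722293/536054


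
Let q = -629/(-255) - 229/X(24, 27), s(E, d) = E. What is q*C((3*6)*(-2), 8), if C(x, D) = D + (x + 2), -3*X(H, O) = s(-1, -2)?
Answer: 266968/15 ≈ 17798.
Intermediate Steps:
X(H, O) = 1/3 (X(H, O) = -1/3*(-1) = 1/3)
C(x, D) = 2 + D + x (C(x, D) = D + (2 + x) = 2 + D + x)
q = -10268/15 (q = -629/(-255) - 229/1/3 = -629*(-1/255) - 229*3 = 37/15 - 687 = -10268/15 ≈ -684.53)
q*C((3*6)*(-2), 8) = -10268*(2 + 8 + (3*6)*(-2))/15 = -10268*(2 + 8 + 18*(-2))/15 = -10268*(2 + 8 - 36)/15 = -10268/15*(-26) = 266968/15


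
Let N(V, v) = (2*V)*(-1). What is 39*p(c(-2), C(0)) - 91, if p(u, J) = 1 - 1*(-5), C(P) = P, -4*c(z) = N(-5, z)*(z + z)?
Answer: 143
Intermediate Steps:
N(V, v) = -2*V
c(z) = -5*z (c(z) = -(-2*(-5))*(z + z)/4 = -5*2*z/2 = -5*z)
p(u, J) = 6 (p(u, J) = 1 + 5 = 6)
39*p(c(-2), C(0)) - 91 = 39*6 - 91 = 234 - 91 = 143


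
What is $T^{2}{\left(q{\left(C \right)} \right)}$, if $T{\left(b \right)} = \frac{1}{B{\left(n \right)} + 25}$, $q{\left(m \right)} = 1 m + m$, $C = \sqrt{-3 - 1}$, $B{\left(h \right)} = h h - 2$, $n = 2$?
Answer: $\frac{1}{729} \approx 0.0013717$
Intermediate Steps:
$B{\left(h \right)} = -2 + h^{2}$ ($B{\left(h \right)} = h^{2} - 2 = -2 + h^{2}$)
$C = 2 i$ ($C = \sqrt{-4} = 2 i \approx 2.0 i$)
$q{\left(m \right)} = 2 m$ ($q{\left(m \right)} = m + m = 2 m$)
$T{\left(b \right)} = \frac{1}{27}$ ($T{\left(b \right)} = \frac{1}{\left(-2 + 2^{2}\right) + 25} = \frac{1}{\left(-2 + 4\right) + 25} = \frac{1}{2 + 25} = \frac{1}{27}$)
$T^{2}{\left(q{\left(C \right)} \right)} = \left(\frac{1}{27}\right)^{2} = \frac{1}{729}$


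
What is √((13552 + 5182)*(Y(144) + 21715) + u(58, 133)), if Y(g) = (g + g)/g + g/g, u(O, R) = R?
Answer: √406865145 ≈ 20171.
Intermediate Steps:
Y(g) = 3 (Y(g) = (2*g)/g + 1 = 2 + 1 = 3)
√((13552 + 5182)*(Y(144) + 21715) + u(58, 133)) = √((13552 + 5182)*(3 + 21715) + 133) = √(18734*21718 + 133) = √(406865012 + 133) = √406865145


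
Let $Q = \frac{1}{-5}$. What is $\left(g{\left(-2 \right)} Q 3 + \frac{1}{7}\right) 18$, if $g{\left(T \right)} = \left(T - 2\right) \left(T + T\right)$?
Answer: $- \frac{5958}{35} \approx -170.23$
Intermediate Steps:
$g{\left(T \right)} = 2 T \left(-2 + T\right)$ ($g{\left(T \right)} = \left(-2 + T\right) 2 T = 2 T \left(-2 + T\right)$)
$Q = - \frac{1}{5} \approx -0.2$
$\left(g{\left(-2 \right)} Q 3 + \frac{1}{7}\right) 18 = \left(2 \left(-2\right) \left(-2 - 2\right) \left(- \frac{1}{5}\right) 3 + \frac{1}{7}\right) 18 = \left(2 \left(-2\right) \left(-4\right) \left(- \frac{1}{5}\right) 3 + \frac{1}{7}\right) 18 = \left(16 \left(- \frac{1}{5}\right) 3 + \frac{1}{7}\right) 18 = \left(\left(- \frac{16}{5}\right) 3 + \frac{1}{7}\right) 18 = \left(- \frac{48}{5} + \frac{1}{7}\right) 18 = \left(- \frac{331}{35}\right) 18 = - \frac{5958}{35}$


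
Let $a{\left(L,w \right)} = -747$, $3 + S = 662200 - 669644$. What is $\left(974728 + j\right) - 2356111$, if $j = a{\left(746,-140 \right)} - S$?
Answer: $-1374683$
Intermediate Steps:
$S = -7447$ ($S = -3 + \left(662200 - 669644\right) = -3 - 7444 = -7447$)
$j = 6700$ ($j = -747 - -7447 = -747 + 7447 = 6700$)
$\left(974728 + j\right) - 2356111 = \left(974728 + 6700\right) - 2356111 = 981428 - 2356111 = -1374683$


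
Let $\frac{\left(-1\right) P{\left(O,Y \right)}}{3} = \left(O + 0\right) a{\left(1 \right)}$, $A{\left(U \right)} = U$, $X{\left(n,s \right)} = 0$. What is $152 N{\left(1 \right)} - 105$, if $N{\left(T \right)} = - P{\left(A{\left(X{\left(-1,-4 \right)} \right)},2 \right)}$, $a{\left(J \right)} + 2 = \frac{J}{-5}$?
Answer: $-105$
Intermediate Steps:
$a{\left(J \right)} = -2 - \frac{J}{5}$ ($a{\left(J \right)} = -2 + \frac{J}{-5} = -2 + J \left(- \frac{1}{5}\right) = -2 - \frac{J}{5}$)
$P{\left(O,Y \right)} = \frac{33 O}{5}$ ($P{\left(O,Y \right)} = - 3 \left(O + 0\right) \left(-2 - \frac{1}{5}\right) = - 3 O \left(-2 - \frac{1}{5}\right) = - 3 O \left(- \frac{11}{5}\right) = - 3 \left(- \frac{11 O}{5}\right) = \frac{33 O}{5}$)
$N{\left(T \right)} = 0$ ($N{\left(T \right)} = - \frac{33 \cdot 0}{5} = \left(-1\right) 0 = 0$)
$152 N{\left(1 \right)} - 105 = 152 \cdot 0 - 105 = 0 - 105 = -105$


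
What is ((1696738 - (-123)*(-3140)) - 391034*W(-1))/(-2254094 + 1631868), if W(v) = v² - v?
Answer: -264225/311113 ≈ -0.84929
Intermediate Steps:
((1696738 - (-123)*(-3140)) - 391034*W(-1))/(-2254094 + 1631868) = ((1696738 - (-123)*(-3140)) - (-391034)*(-1 - 1))/(-2254094 + 1631868) = ((1696738 - 1*386220) - (-391034)*(-2))/(-622226) = ((1696738 - 386220) - 391034*2)*(-1/622226) = (1310518 - 782068)*(-1/622226) = 528450*(-1/622226) = -264225/311113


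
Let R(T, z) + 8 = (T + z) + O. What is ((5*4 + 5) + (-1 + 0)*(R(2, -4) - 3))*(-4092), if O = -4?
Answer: -171864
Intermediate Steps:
R(T, z) = -12 + T + z (R(T, z) = -8 + ((T + z) - 4) = -8 + (-4 + T + z) = -12 + T + z)
((5*4 + 5) + (-1 + 0)*(R(2, -4) - 3))*(-4092) = ((5*4 + 5) + (-1 + 0)*((-12 + 2 - 4) - 3))*(-4092) = ((20 + 5) - (-14 - 3))*(-4092) = (25 - 1*(-17))*(-4092) = (25 + 17)*(-4092) = 42*(-4092) = -171864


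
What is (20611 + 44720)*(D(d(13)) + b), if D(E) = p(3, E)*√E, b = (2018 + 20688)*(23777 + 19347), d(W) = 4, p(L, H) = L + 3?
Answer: 63970387587036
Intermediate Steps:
p(L, H) = 3 + L
b = 979173544 (b = 22706*43124 = 979173544)
D(E) = 6*√E (D(E) = (3 + 3)*√E = 6*√E)
(20611 + 44720)*(D(d(13)) + b) = (20611 + 44720)*(6*√4 + 979173544) = 65331*(6*2 + 979173544) = 65331*(12 + 979173544) = 65331*979173556 = 63970387587036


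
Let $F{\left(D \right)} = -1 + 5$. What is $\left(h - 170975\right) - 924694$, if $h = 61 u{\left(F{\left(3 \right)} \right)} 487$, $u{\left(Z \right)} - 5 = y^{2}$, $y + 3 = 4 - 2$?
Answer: $-917427$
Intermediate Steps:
$F{\left(D \right)} = 4$
$y = -1$ ($y = -3 + \left(4 - 2\right) = -3 + 2 = -1$)
$u{\left(Z \right)} = 6$ ($u{\left(Z \right)} = 5 + \left(-1\right)^{2} = 5 + 1 = 6$)
$h = 178242$ ($h = 61 \cdot 6 \cdot 487 = 366 \cdot 487 = 178242$)
$\left(h - 170975\right) - 924694 = \left(178242 - 170975\right) - 924694 = 7267 - 924694 = -917427$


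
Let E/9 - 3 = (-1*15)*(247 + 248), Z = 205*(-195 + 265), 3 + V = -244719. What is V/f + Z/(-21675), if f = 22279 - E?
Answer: -263304172/77229759 ≈ -3.4094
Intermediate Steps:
V = -244722 (V = -3 - 244719 = -244722)
Z = 14350 (Z = 205*70 = 14350)
E = -66798 (E = 27 + 9*((-1*15)*(247 + 248)) = 27 + 9*(-15*495) = 27 + 9*(-7425) = 27 - 66825 = -66798)
f = 89077 (f = 22279 - 1*(-66798) = 22279 + 66798 = 89077)
V/f + Z/(-21675) = -244722/89077 + 14350/(-21675) = -244722*1/89077 + 14350*(-1/21675) = -244722/89077 - 574/867 = -263304172/77229759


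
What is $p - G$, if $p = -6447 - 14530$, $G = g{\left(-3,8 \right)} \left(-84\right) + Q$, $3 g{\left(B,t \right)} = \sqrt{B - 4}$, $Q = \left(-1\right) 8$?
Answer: $-20969 + 28 i \sqrt{7} \approx -20969.0 + 74.081 i$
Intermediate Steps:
$Q = -8$
$g{\left(B,t \right)} = \frac{\sqrt{-4 + B}}{3}$ ($g{\left(B,t \right)} = \frac{\sqrt{B - 4}}{3} = \frac{\sqrt{-4 + B}}{3}$)
$G = -8 - 28 i \sqrt{7}$ ($G = \frac{\sqrt{-4 - 3}}{3} \left(-84\right) - 8 = \frac{\sqrt{-7}}{3} \left(-84\right) - 8 = \frac{i \sqrt{7}}{3} \left(-84\right) - 8 = - 28 i \sqrt{7} - 8 = -8 - 28 i \sqrt{7} \approx -8.0 - 74.081 i$)
$p = -20977$
$p - G = -20977 - \left(-8 - 28 i \sqrt{7}\right) = -20977 + \left(8 + 28 i \sqrt{7}\right) = -20969 + 28 i \sqrt{7}$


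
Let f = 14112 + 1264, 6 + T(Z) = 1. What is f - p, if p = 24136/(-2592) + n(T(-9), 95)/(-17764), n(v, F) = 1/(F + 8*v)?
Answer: 304393084634/19784655 ≈ 15385.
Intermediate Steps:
T(Z) = -5 (T(Z) = -6 + 1 = -5)
f = 15376
p = -184229354/19784655 (p = 24136/(-2592) + 1/((95 + 8*(-5))*(-17764)) = 24136*(-1/2592) - 1/17764/(95 - 40) = -3017/324 - 1/17764/55 = -3017/324 + (1/55)*(-1/17764) = -3017/324 - 1/977020 = -184229354/19784655 ≈ -9.3117)
f - p = 15376 - 1*(-184229354/19784655) = 15376 + 184229354/19784655 = 304393084634/19784655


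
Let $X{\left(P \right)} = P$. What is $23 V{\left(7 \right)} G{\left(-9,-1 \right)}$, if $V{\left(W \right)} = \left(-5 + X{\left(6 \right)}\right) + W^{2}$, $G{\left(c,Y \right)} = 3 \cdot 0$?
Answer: $0$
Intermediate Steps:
$G{\left(c,Y \right)} = 0$
$V{\left(W \right)} = 1 + W^{2}$ ($V{\left(W \right)} = \left(-5 + 6\right) + W^{2} = 1 + W^{2}$)
$23 V{\left(7 \right)} G{\left(-9,-1 \right)} = 23 \left(1 + 7^{2}\right) 0 = 23 \left(1 + 49\right) 0 = 23 \cdot 50 \cdot 0 = 1150 \cdot 0 = 0$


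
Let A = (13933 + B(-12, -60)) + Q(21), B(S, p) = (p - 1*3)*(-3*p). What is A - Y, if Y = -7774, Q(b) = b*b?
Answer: 10808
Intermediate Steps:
Q(b) = b²
B(S, p) = -3*p*(-3 + p) (B(S, p) = (p - 3)*(-3*p) = (-3 + p)*(-3*p) = -3*p*(-3 + p))
A = 3034 (A = (13933 + 3*(-60)*(3 - 1*(-60))) + 21² = (13933 + 3*(-60)*(3 + 60)) + 441 = (13933 + 3*(-60)*63) + 441 = (13933 - 11340) + 441 = 2593 + 441 = 3034)
A - Y = 3034 - 1*(-7774) = 3034 + 7774 = 10808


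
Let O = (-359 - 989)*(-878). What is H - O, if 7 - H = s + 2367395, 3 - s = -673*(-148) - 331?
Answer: -3451662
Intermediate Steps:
s = -99270 (s = 3 - (-673*(-148) - 331) = 3 - (99604 - 331) = 3 - 1*99273 = 3 - 99273 = -99270)
H = -2268118 (H = 7 - (-99270 + 2367395) = 7 - 1*2268125 = 7 - 2268125 = -2268118)
O = 1183544 (O = -1348*(-878) = 1183544)
H - O = -2268118 - 1*1183544 = -2268118 - 1183544 = -3451662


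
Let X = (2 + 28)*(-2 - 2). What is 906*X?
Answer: -108720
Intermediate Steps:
X = -120 (X = 30*(-4) = -120)
906*X = 906*(-120) = -108720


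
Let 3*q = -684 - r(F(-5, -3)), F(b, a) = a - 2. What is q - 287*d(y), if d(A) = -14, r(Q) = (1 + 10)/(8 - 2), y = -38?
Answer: 68209/18 ≈ 3789.4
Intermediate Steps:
F(b, a) = -2 + a
r(Q) = 11/6
q = -4115/18 (q = (-684 - 1*11/6)/3 = (-684 - 11/6)/3 = (⅓)*(-4115/6) = -4115/18 ≈ -228.61)
q - 287*d(y) = -4115/18 - 287*(-14) = -4115/18 + 4018 = 68209/18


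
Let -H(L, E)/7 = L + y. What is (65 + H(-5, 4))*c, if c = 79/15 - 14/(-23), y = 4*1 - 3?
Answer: 62837/115 ≈ 546.41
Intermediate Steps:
y = 1 (y = 4 - 3 = 1)
c = 2027/345 (c = 79*(1/15) - 14*(-1/23) = 79/15 + 14/23 = 2027/345 ≈ 5.8754)
H(L, E) = -7 - 7*L (H(L, E) = -7*(L + 1) = -7*(1 + L) = -7 - 7*L)
(65 + H(-5, 4))*c = (65 + (-7 - 7*(-5)))*(2027/345) = (65 + (-7 + 35))*(2027/345) = (65 + 28)*(2027/345) = 93*(2027/345) = 62837/115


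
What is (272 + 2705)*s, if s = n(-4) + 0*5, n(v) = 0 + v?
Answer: -11908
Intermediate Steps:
n(v) = v
s = -4 (s = -4 + 0*5 = -4 + 0 = -4)
(272 + 2705)*s = (272 + 2705)*(-4) = 2977*(-4) = -11908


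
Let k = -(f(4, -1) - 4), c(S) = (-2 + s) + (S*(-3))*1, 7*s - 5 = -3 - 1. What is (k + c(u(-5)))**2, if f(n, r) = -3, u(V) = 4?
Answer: 2304/49 ≈ 47.020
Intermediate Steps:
s = 1/7 (s = 5/7 + (-3 - 1)/7 = 5/7 + (1/7)*(-4) = 5/7 - 4/7 = 1/7 ≈ 0.14286)
c(S) = -13/7 - 3*S (c(S) = (-2 + 1/7) + (S*(-3))*1 = -13/7 - 3*S*1 = -13/7 - 3*S)
k = 7 (k = -(-3 - 4) = -1*(-7) = 7)
(k + c(u(-5)))**2 = (7 + (-13/7 - 3*4))**2 = (7 + (-13/7 - 12))**2 = (7 - 97/7)**2 = (-48/7)**2 = 2304/49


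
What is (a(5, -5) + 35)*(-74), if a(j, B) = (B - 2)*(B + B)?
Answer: -7770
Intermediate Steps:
a(j, B) = 2*B*(-2 + B) (a(j, B) = (-2 + B)*(2*B) = 2*B*(-2 + B))
(a(5, -5) + 35)*(-74) = (2*(-5)*(-2 - 5) + 35)*(-74) = (2*(-5)*(-7) + 35)*(-74) = (70 + 35)*(-74) = 105*(-74) = -7770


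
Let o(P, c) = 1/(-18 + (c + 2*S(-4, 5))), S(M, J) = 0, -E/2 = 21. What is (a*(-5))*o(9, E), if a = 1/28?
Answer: 1/336 ≈ 0.0029762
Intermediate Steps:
E = -42 (E = -2*21 = -42)
a = 1/28 ≈ 0.035714
o(P, c) = 1/(-18 + c) (o(P, c) = 1/(-18 + (c + 2*0)) = 1/(-18 + (c + 0)) = 1/(-18 + c))
(a*(-5))*o(9, E) = ((1/28)*(-5))/(-18 - 42) = -5/28/(-60) = -5/28*(-1/60) = 1/336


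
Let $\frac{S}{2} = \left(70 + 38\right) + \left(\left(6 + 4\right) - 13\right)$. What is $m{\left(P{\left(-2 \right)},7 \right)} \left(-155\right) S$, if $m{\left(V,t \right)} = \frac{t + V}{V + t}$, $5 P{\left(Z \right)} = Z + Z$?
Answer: $-32550$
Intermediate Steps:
$P{\left(Z \right)} = \frac{2 Z}{5}$ ($P{\left(Z \right)} = \frac{Z + Z}{5} = \frac{2 Z}{5}$)
$m{\left(V,t \right)} = 1$ ($m{\left(V,t \right)} = \frac{V + t}{V + t} = 1$)
$S = 210$ ($S = 2 \left(\left(70 + 38\right) + \left(\left(6 + 4\right) - 13\right)\right) = 2 \left(108 + \left(10 - 13\right)\right) = 2 \left(108 - 3\right) = 2 \cdot 105 = 210$)
$m{\left(P{\left(-2 \right)},7 \right)} \left(-155\right) S = 1 \left(-155\right) 210 = \left(-155\right) 210 = -32550$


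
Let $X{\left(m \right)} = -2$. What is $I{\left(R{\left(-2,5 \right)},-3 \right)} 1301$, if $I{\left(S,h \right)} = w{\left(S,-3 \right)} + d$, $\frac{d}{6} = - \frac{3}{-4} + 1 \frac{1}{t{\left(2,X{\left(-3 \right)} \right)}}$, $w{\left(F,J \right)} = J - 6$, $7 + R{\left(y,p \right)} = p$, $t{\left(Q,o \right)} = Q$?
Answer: $- \frac{3903}{2} \approx -1951.5$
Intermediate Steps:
$R{\left(y,p \right)} = -7 + p$
$w{\left(F,J \right)} = -6 + J$ ($w{\left(F,J \right)} = J - 6 = -6 + J$)
$d = \frac{15}{2}$ ($d = 6 \left(- \frac{3}{-4} + 1 \cdot \frac{1}{2}\right) = 6 \left(\left(-3\right) \left(- \frac{1}{4}\right) + 1 \cdot \frac{1}{2}\right) = 6 \left(\frac{3}{4} + \frac{1}{2}\right) = 6 \cdot \frac{5}{4} = \frac{15}{2} \approx 7.5$)
$I{\left(S,h \right)} = - \frac{3}{2}$ ($I{\left(S,h \right)} = \left(-6 - 3\right) + \frac{15}{2} = -9 + \frac{15}{2} = - \frac{3}{2}$)
$I{\left(R{\left(-2,5 \right)},-3 \right)} 1301 = \left(- \frac{3}{2}\right) 1301 = - \frac{3903}{2}$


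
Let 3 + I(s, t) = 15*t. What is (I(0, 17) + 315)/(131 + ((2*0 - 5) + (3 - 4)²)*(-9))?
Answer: 567/167 ≈ 3.3952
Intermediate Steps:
I(s, t) = -3 + 15*t
(I(0, 17) + 315)/(131 + ((2*0 - 5) + (3 - 4)²)*(-9)) = ((-3 + 15*17) + 315)/(131 + ((2*0 - 5) + (3 - 4)²)*(-9)) = ((-3 + 255) + 315)/(131 + ((0 - 5) + (-1)²)*(-9)) = (252 + 315)/(131 + (-5 + 1)*(-9)) = 567/(131 - 4*(-9)) = 567/(131 + 36) = 567/167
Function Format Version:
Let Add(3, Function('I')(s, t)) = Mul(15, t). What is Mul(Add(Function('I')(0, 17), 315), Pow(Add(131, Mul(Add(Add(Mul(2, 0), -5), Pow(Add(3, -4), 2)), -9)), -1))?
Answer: Rational(567, 167) ≈ 3.3952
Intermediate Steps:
Function('I')(s, t) = Add(-3, Mul(15, t))
Mul(Add(Function('I')(0, 17), 315), Pow(Add(131, Mul(Add(Add(Mul(2, 0), -5), Pow(Add(3, -4), 2)), -9)), -1)) = Mul(Add(Add(-3, Mul(15, 17)), 315), Pow(Add(131, Mul(Add(Add(Mul(2, 0), -5), Pow(Add(3, -4), 2)), -9)), -1)) = Mul(Add(Add(-3, 255), 315), Pow(Add(131, Mul(Add(Add(0, -5), Pow(-1, 2)), -9)), -1)) = Mul(Add(252, 315), Pow(Add(131, Mul(Add(-5, 1), -9)), -1)) = Mul(567, Pow(Add(131, Mul(-4, -9)), -1)) = Mul(567, Pow(Add(131, 36), -1)) = Mul(567, Pow(167, -1)) = Mul(567, Rational(1, 167)) = Rational(567, 167)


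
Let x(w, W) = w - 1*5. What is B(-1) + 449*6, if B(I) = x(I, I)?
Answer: 2688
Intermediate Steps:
x(w, W) = -5 + w (x(w, W) = w - 5 = -5 + w)
B(I) = -5 + I
B(-1) + 449*6 = (-5 - 1) + 449*6 = -6 + 2694 = 2688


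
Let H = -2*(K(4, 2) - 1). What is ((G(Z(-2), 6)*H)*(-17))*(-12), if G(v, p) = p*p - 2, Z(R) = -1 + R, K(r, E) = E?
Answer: -13872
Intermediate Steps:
H = -2 (H = -2*(2 - 1) = -2*1 = -2)
G(v, p) = -2 + p² (G(v, p) = p² - 2 = -2 + p²)
((G(Z(-2), 6)*H)*(-17))*(-12) = (((-2 + 6²)*(-2))*(-17))*(-12) = (((-2 + 36)*(-2))*(-17))*(-12) = ((34*(-2))*(-17))*(-12) = -68*(-17)*(-12) = 1156*(-12) = -13872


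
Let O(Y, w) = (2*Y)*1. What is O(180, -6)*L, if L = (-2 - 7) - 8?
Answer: -6120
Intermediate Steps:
O(Y, w) = 2*Y
L = -17 (L = -9 - 8 = -17)
O(180, -6)*L = (2*180)*(-17) = 360*(-17) = -6120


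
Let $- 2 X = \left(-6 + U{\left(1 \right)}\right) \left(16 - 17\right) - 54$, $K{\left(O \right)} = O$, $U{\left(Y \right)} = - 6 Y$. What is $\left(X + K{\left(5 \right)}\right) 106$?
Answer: $2756$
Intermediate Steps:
$X = 21$ ($X = - \frac{\left(-6 - 6\right) \left(16 - 17\right) - 54}{2} = - \frac{\left(-6 - 6\right) \left(-1\right) - 54}{2} = - \frac{\left(-12\right) \left(-1\right) - 54}{2} = - \frac{12 - 54}{2} = \left(- \frac{1}{2}\right) \left(-42\right) = 21$)
$\left(X + K{\left(5 \right)}\right) 106 = \left(21 + 5\right) 106 = 26 \cdot 106 = 2756$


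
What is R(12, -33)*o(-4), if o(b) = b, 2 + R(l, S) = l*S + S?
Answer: 1724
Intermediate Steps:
R(l, S) = -2 + S + S*l (R(l, S) = -2 + (l*S + S) = -2 + (S*l + S) = -2 + (S + S*l) = -2 + S + S*l)
R(12, -33)*o(-4) = (-2 - 33 - 33*12)*(-4) = (-2 - 33 - 396)*(-4) = -431*(-4) = 1724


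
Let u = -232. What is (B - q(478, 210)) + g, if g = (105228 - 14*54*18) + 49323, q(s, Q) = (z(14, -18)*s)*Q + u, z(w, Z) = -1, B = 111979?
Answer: 353534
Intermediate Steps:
q(s, Q) = -232 - Q*s (q(s, Q) = (-s)*Q - 232 = -Q*s - 232 = -232 - Q*s)
g = 140943 (g = (105228 - 756*18) + 49323 = (105228 - 13608) + 49323 = 91620 + 49323 = 140943)
(B - q(478, 210)) + g = (111979 - (-232 - 1*210*478)) + 140943 = (111979 - (-232 - 100380)) + 140943 = (111979 - 1*(-100612)) + 140943 = (111979 + 100612) + 140943 = 212591 + 140943 = 353534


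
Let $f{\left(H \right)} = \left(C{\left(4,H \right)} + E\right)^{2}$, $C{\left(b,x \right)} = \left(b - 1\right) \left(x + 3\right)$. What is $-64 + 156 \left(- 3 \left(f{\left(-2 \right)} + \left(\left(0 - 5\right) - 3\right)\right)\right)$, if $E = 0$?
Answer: $-532$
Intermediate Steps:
$C{\left(b,x \right)} = \left(-1 + b\right) \left(3 + x\right)$
$f{\left(H \right)} = \left(9 + 3 H\right)^{2}$ ($f{\left(H \right)} = \left(\left(-3 - H + 3 \cdot 4 + 4 H\right) + 0\right)^{2} = \left(\left(-3 - H + 12 + 4 H\right) + 0\right)^{2} = \left(\left(9 + 3 H\right) + 0\right)^{2} = \left(9 + 3 H\right)^{2}$)
$-64 + 156 \left(- 3 \left(f{\left(-2 \right)} + \left(\left(0 - 5\right) - 3\right)\right)\right) = -64 + 156 \left(- 3 \left(9 \left(3 - 2\right)^{2} + \left(\left(0 - 5\right) - 3\right)\right)\right) = -64 + 156 \left(- 3 \left(9 \cdot 1^{2} - 8\right)\right) = -64 + 156 \left(- 3 \left(9 \cdot 1 - 8\right)\right) = -64 + 156 \left(- 3 \left(9 - 8\right)\right) = -64 + 156 \left(\left(-3\right) 1\right) = -64 + 156 \left(-3\right) = -64 - 468 = -532$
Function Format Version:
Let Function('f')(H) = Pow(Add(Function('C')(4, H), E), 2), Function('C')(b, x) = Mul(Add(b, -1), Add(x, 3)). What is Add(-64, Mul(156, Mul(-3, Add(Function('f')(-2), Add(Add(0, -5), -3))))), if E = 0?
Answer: -532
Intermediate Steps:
Function('C')(b, x) = Mul(Add(-1, b), Add(3, x))
Function('f')(H) = Pow(Add(9, Mul(3, H)), 2) (Function('f')(H) = Pow(Add(Add(-3, Mul(-1, H), Mul(3, 4), Mul(4, H)), 0), 2) = Pow(Add(Add(-3, Mul(-1, H), 12, Mul(4, H)), 0), 2) = Pow(Add(Add(9, Mul(3, H)), 0), 2) = Pow(Add(9, Mul(3, H)), 2))
Add(-64, Mul(156, Mul(-3, Add(Function('f')(-2), Add(Add(0, -5), -3))))) = Add(-64, Mul(156, Mul(-3, Add(Mul(9, Pow(Add(3, -2), 2)), Add(Add(0, -5), -3))))) = Add(-64, Mul(156, Mul(-3, Add(Mul(9, Pow(1, 2)), Add(-5, -3))))) = Add(-64, Mul(156, Mul(-3, Add(Mul(9, 1), -8)))) = Add(-64, Mul(156, Mul(-3, Add(9, -8)))) = Add(-64, Mul(156, Mul(-3, 1))) = Add(-64, Mul(156, -3)) = Add(-64, -468) = -532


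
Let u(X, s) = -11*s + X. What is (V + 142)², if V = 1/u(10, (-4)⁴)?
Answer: 158763199401/7873636 ≈ 20164.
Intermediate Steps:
u(X, s) = X - 11*s
V = -1/2806 (V = 1/(10 - 11*(-4)⁴) = 1/(10 - 11*256) = 1/(10 - 2816) = 1/(-2806) = -1/2806 ≈ -0.00035638)
(V + 142)² = (-1/2806 + 142)² = (398451/2806)² = 158763199401/7873636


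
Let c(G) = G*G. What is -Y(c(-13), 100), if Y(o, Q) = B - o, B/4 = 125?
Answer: -331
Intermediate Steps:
B = 500 (B = 4*125 = 500)
c(G) = G²
Y(o, Q) = 500 - o
-Y(c(-13), 100) = -(500 - 1*(-13)²) = -(500 - 1*169) = -(500 - 169) = -1*331 = -331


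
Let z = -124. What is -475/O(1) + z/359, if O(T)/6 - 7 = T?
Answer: -176477/17232 ≈ -10.241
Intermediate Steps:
O(T) = 42 + 6*T
-475/O(1) + z/359 = -475/(42 + 6*1) - 124/359 = -475/(42 + 6) - 124*1/359 = -475/48 - 124/359 = -176477/17232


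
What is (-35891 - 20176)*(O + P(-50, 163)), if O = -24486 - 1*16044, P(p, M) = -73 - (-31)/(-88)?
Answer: 18212065215/8 ≈ 2.2765e+9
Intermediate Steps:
P(p, M) = -6455/88 (P(p, M) = -73 - (-31)*(-1)/88 = -73 - 1*31/88 = -73 - 31/88 = -6455/88)
O = -40530 (O = -24486 - 16044 = -40530)
(-35891 - 20176)*(O + P(-50, 163)) = (-35891 - 20176)*(-40530 - 6455/88) = -56067*(-3573095/88) = 18212065215/8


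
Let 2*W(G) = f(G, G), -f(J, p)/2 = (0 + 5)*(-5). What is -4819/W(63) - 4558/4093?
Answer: -19838117/102325 ≈ -193.87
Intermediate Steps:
f(J, p) = 50 (f(J, p) = -2*(0 + 5)*(-5) = -10*(-5) = -2*(-25) = 50)
W(G) = 25 (W(G) = (1/2)*50 = 25)
-4819/W(63) - 4558/4093 = -4819/25 - 4558/4093 = -19838117/102325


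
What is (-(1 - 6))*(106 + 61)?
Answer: 835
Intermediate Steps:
(-(1 - 6))*(106 + 61) = -1*(-5)*167 = 5*167 = 835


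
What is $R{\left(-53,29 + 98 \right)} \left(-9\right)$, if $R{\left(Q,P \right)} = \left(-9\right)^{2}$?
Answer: $-729$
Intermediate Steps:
$R{\left(Q,P \right)} = 81$
$R{\left(-53,29 + 98 \right)} \left(-9\right) = 81 \left(-9\right) = -729$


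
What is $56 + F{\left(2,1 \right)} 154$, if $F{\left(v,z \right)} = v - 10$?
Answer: $-1176$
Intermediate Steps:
$F{\left(v,z \right)} = -10 + v$
$56 + F{\left(2,1 \right)} 154 = 56 + \left(-10 + 2\right) 154 = 56 - 1232 = -1176$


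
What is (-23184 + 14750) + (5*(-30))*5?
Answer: -9184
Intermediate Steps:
(-23184 + 14750) + (5*(-30))*5 = -8434 - 150*5 = -8434 - 750 = -9184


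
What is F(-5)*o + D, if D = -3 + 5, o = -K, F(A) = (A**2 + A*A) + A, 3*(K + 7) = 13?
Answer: 122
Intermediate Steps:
K = -8/3 (K = -7 + (1/3)*13 = -7 + 13/3 = -8/3 ≈ -2.6667)
F(A) = A + 2*A**2 (F(A) = (A**2 + A**2) + A = 2*A**2 + A = A + 2*A**2)
o = 8/3 (o = -1*(-8/3) = 8/3 ≈ 2.6667)
D = 2
F(-5)*o + D = -5*(1 + 2*(-5))*(8/3) + 2 = -5*(1 - 10)*(8/3) + 2 = -5*(-9)*(8/3) + 2 = 45*(8/3) + 2 = 120 + 2 = 122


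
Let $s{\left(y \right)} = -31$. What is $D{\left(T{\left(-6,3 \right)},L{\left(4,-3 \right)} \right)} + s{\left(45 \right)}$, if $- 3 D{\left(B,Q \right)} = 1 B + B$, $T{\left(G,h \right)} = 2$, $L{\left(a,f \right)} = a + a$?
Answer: $- \frac{97}{3} \approx -32.333$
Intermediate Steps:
$L{\left(a,f \right)} = 2 a$
$D{\left(B,Q \right)} = - \frac{2 B}{3}$ ($D{\left(B,Q \right)} = - \frac{1 B + B}{3} = - \frac{B + B}{3} = - \frac{2 B}{3}$)
$D{\left(T{\left(-6,3 \right)},L{\left(4,-3 \right)} \right)} + s{\left(45 \right)} = \left(- \frac{2}{3}\right) 2 - 31 = - \frac{4}{3} - 31 = - \frac{97}{3}$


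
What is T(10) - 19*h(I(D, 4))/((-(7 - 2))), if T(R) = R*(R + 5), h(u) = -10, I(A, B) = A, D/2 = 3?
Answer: 112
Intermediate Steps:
D = 6 (D = 2*3 = 6)
T(R) = R*(5 + R)
T(10) - 19*h(I(D, 4))/((-(7 - 2))) = 10*(5 + 10) - (-190)/((-(7 - 2))) = 10*15 - (-190)/((-1*5)) = 150 - (-190)/(-5) = 150 - (-190)*(-1)/5 = 150 - 19*2 = 150 - 38 = 112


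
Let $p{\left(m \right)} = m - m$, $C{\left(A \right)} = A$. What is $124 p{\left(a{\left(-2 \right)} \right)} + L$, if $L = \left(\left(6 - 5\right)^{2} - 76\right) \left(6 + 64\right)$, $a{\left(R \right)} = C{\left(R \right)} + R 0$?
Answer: $-5250$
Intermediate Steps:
$a{\left(R \right)} = R$ ($a{\left(R \right)} = R + R 0 = R + 0 = R$)
$p{\left(m \right)} = 0$
$L = -5250$ ($L = \left(1^{2} - 76\right) 70 = \left(1 - 76\right) 70 = \left(-75\right) 70 = -5250$)
$124 p{\left(a{\left(-2 \right)} \right)} + L = 124 \cdot 0 - 5250 = 0 - 5250 = -5250$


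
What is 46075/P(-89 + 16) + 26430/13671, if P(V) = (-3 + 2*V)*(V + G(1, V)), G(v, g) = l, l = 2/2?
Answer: 101492485/16295832 ≈ 6.2281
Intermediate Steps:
l = 1 (l = 2*(½) = 1)
G(v, g) = 1
P(V) = (1 + V)*(-3 + 2*V) (P(V) = (-3 + 2*V)*(V + 1) = (-3 + 2*V)*(1 + V) = (1 + V)*(-3 + 2*V))
46075/P(-89 + 16) + 26430/13671 = 46075/(-3 - (-89 + 16) + 2*(-89 + 16)²) + 26430/13671 = 46075/(-3 - 1*(-73) + 2*(-73)²) + 26430*(1/13671) = 46075/(-3 + 73 + 2*5329) + 8810/4557 = 46075/(-3 + 73 + 10658) + 8810/4557 = 46075/10728 + 8810/4557 = 101492485/16295832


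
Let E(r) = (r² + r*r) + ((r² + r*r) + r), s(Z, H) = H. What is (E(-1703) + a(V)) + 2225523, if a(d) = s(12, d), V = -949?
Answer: 13823707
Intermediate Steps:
a(d) = d
E(r) = r + 4*r² (E(r) = (r² + r²) + ((r² + r²) + r) = 2*r² + (2*r² + r) = 2*r² + (r + 2*r²) = r + 4*r²)
(E(-1703) + a(V)) + 2225523 = (-1703*(1 + 4*(-1703)) - 949) + 2225523 = (-1703*(1 - 6812) - 949) + 2225523 = (-1703*(-6811) - 949) + 2225523 = (11599133 - 949) + 2225523 = 11598184 + 2225523 = 13823707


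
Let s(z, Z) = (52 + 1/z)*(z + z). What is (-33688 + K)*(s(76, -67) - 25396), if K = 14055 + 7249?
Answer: 216596160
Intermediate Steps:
K = 21304
s(z, Z) = 2*z*(52 + 1/z) (s(z, Z) = (52 + 1/z)*(2*z) = 2*z*(52 + 1/z))
(-33688 + K)*(s(76, -67) - 25396) = (-33688 + 21304)*((2 + 104*76) - 25396) = -12384*((2 + 7904) - 25396) = -12384*(7906 - 25396) = -12384*(-17490) = 216596160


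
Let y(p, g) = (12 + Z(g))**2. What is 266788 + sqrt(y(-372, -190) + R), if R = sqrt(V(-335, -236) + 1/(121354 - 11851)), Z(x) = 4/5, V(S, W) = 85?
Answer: 266788 + sqrt(19501056 + 150*sqrt(53519597))/345 ≈ 2.6680e+5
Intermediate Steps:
Z(x) = 4/5 (Z(x) = 4*(1/5) = 4/5)
y(p, g) = 4096/25 (y(p, g) = (12 + 4/5)**2 = (64/5)**2 = 4096/25)
R = 2*sqrt(53519597)/1587 (R = sqrt(85 + 1/(121354 - 11851)) = sqrt(85 + 1/109503) = sqrt(9307756/109503) = 2*sqrt(53519597)/1587 ≈ 9.2195)
266788 + sqrt(y(-372, -190) + R) = 266788 + sqrt(4096/25 + 2*sqrt(53519597)/1587)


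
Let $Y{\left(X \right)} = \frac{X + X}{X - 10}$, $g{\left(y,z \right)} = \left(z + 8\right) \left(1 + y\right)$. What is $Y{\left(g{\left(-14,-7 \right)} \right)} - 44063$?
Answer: $- \frac{1013423}{23} \approx -44062.0$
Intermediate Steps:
$g{\left(y,z \right)} = \left(1 + y\right) \left(8 + z\right)$ ($g{\left(y,z \right)} = \left(8 + z\right) \left(1 + y\right) = \left(1 + y\right) \left(8 + z\right)$)
$Y{\left(X \right)} = \frac{2 X}{-10 + X}$
$Y{\left(g{\left(-14,-7 \right)} \right)} - 44063 = \frac{2 \left(8 - 7 + 8 \left(-14\right) - -98\right)}{-10 + \left(8 - 7 + 8 \left(-14\right) - -98\right)} - 44063 = \frac{2 \left(8 - 7 - 112 + 98\right)}{-10 + \left(8 - 7 - 112 + 98\right)} - 44063 = 2 \left(-13\right) \frac{1}{-10 - 13} - 44063 = 2 \left(-13\right) \frac{1}{-23} - 44063 = 2 \left(-13\right) \left(- \frac{1}{23}\right) - 44063 = \frac{26}{23} - 44063 = - \frac{1013423}{23}$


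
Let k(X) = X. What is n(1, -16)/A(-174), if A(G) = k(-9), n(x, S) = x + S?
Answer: 5/3 ≈ 1.6667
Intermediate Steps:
n(x, S) = S + x
A(G) = -9
n(1, -16)/A(-174) = (-16 + 1)/(-9) = -15*(-1/9) = 5/3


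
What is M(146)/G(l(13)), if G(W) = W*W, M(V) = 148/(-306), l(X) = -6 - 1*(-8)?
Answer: -37/306 ≈ -0.12092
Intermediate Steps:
l(X) = 2 (l(X) = -6 + 8 = 2)
M(V) = -74/153 (M(V) = 148*(-1/306) = -74/153)
G(W) = W²
M(146)/G(l(13)) = -74/(153*(2²)) = -74/153/4 = -74/153*¼ = -37/306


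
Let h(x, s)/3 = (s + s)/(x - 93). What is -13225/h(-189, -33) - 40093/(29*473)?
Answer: -775224304/41151 ≈ -18839.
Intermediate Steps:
h(x, s) = 6*s/(-93 + x) (h(x, s) = 3*((s + s)/(x - 93)) = 3*((2*s)/(-93 + x)) = 3*(2*s/(-93 + x)) = 6*s/(-93 + x))
-13225/h(-189, -33) - 40093/(29*473) = -13225/(6*(-33)/(-93 - 189)) - 40093/(29*473) = -13225/(6*(-33)/(-282)) - 40093/13717 = -13225/(6*(-33)*(-1/282)) - 40093*1/13717 = -13225/33/47 - 40093/13717 = -13225*47/33 - 40093/13717 = -621575/33 - 40093/13717 = -775224304/41151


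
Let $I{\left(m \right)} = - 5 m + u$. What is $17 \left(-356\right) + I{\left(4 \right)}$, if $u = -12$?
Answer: $-6084$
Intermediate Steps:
$I{\left(m \right)} = -12 - 5 m$ ($I{\left(m \right)} = - 5 m - 12 = -12 - 5 m$)
$17 \left(-356\right) + I{\left(4 \right)} = 17 \left(-356\right) - 32 = -6052 - 32 = -6084$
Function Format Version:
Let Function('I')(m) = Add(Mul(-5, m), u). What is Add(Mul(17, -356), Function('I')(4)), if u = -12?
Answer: -6084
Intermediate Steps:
Function('I')(m) = Add(-12, Mul(-5, m)) (Function('I')(m) = Add(Mul(-5, m), -12) = Add(-12, Mul(-5, m)))
Add(Mul(17, -356), Function('I')(4)) = Add(Mul(17, -356), Add(-12, Mul(-5, 4))) = Add(-6052, Add(-12, -20)) = Add(-6052, -32) = -6084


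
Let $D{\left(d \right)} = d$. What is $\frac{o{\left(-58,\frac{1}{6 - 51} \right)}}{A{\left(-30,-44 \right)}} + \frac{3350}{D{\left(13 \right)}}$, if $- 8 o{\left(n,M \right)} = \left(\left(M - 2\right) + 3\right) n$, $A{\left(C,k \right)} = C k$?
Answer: $\frac{18090377}{70200} \approx 257.7$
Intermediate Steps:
$o{\left(n,M \right)} = - \frac{n \left(1 + M\right)}{8}$ ($o{\left(n,M \right)} = - \frac{\left(\left(M - 2\right) + 3\right) n}{8} = - \frac{\left(\left(-2 + M\right) + 3\right) n}{8} = - \frac{\left(1 + M\right) n}{8} = - \frac{n \left(1 + M\right)}{8}$)
$\frac{o{\left(-58,\frac{1}{6 - 51} \right)}}{A{\left(-30,-44 \right)}} + \frac{3350}{D{\left(13 \right)}} = \frac{\left(- \frac{1}{8}\right) \left(-58\right) \left(1 + \frac{1}{6 - 51}\right)}{\left(-30\right) \left(-44\right)} + \frac{3350}{13} = \frac{\left(- \frac{1}{8}\right) \left(-58\right) \left(1 + \frac{1}{-45}\right)}{1320} + 3350 \cdot \frac{1}{13} = \left(- \frac{1}{8}\right) \left(-58\right) \left(1 - \frac{1}{45}\right) \frac{1}{1320} + \frac{3350}{13} = \left(- \frac{1}{8}\right) \left(-58\right) \frac{44}{45} \cdot \frac{1}{1320} + \frac{3350}{13} = \frac{319}{45} \cdot \frac{1}{1320} + \frac{3350}{13} = \frac{29}{5400} + \frac{3350}{13} = \frac{18090377}{70200}$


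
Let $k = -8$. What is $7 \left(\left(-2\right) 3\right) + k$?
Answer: $-50$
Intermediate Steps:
$7 \left(\left(-2\right) 3\right) + k = 7 \left(\left(-2\right) 3\right) - 8 = 7 \left(-6\right) - 8 = -42 - 8 = -50$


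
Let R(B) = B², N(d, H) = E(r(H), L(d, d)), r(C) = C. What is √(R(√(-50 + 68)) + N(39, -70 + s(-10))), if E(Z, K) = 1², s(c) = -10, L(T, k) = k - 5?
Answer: √19 ≈ 4.3589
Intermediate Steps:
L(T, k) = -5 + k
E(Z, K) = 1
N(d, H) = 1
√(R(√(-50 + 68)) + N(39, -70 + s(-10))) = √((√(-50 + 68))² + 1) = √((√18)² + 1) = √((3*√2)² + 1) = √(18 + 1) = √19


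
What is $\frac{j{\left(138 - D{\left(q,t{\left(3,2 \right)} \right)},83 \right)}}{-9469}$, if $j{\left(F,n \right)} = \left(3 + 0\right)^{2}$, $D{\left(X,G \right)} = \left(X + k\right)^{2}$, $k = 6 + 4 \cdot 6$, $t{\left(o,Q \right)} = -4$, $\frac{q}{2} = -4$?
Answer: $- \frac{9}{9469} \approx -0.00095047$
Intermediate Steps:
$q = -8$ ($q = 2 \left(-4\right) = -8$)
$k = 30$ ($k = 6 + 24 = 30$)
$D{\left(X,G \right)} = \left(30 + X\right)^{2}$ ($D{\left(X,G \right)} = \left(X + 30\right)^{2} = \left(30 + X\right)^{2}$)
$j{\left(F,n \right)} = 9$ ($j{\left(F,n \right)} = 3^{2} = 9$)
$\frac{j{\left(138 - D{\left(q,t{\left(3,2 \right)} \right)},83 \right)}}{-9469} = \frac{9}{-9469} = 9 \left(- \frac{1}{9469}\right) = - \frac{9}{9469}$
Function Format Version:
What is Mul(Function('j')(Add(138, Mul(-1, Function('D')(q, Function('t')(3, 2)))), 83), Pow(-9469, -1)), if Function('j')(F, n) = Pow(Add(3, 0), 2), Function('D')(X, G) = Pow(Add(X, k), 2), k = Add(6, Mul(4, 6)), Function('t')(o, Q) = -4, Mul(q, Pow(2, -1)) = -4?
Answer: Rational(-9, 9469) ≈ -0.00095047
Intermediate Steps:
q = -8 (q = Mul(2, -4) = -8)
k = 30 (k = Add(6, 24) = 30)
Function('D')(X, G) = Pow(Add(30, X), 2) (Function('D')(X, G) = Pow(Add(X, 30), 2) = Pow(Add(30, X), 2))
Function('j')(F, n) = 9 (Function('j')(F, n) = Pow(3, 2) = 9)
Mul(Function('j')(Add(138, Mul(-1, Function('D')(q, Function('t')(3, 2)))), 83), Pow(-9469, -1)) = Mul(9, Pow(-9469, -1)) = Mul(9, Rational(-1, 9469)) = Rational(-9, 9469)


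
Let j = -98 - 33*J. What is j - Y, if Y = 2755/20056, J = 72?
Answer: -49621299/20056 ≈ -2474.1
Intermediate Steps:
Y = 2755/20056 (Y = 2755*(1/20056) = 2755/20056 ≈ 0.13737)
j = -2474 (j = -98 - 33*72 = -98 - 2376 = -2474)
j - Y = -2474 - 1*2755/20056 = -2474 - 2755/20056 = -49621299/20056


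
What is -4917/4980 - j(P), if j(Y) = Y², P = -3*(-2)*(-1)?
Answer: -61399/1660 ≈ -36.987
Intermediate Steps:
P = -6 (P = 6*(-1) = -6)
-4917/4980 - j(P) = -4917/4980 - 1*(-6)² = -4917*1/4980 - 1*36 = -1639/1660 - 36 = -61399/1660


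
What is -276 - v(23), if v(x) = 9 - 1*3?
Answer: -282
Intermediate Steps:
v(x) = 6 (v(x) = 9 - 3 = 6)
-276 - v(23) = -276 - 1*6 = -276 - 6 = -282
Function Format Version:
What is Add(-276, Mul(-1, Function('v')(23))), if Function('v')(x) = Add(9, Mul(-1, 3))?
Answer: -282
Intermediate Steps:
Function('v')(x) = 6 (Function('v')(x) = Add(9, -3) = 6)
Add(-276, Mul(-1, Function('v')(23))) = Add(-276, Mul(-1, 6)) = Add(-276, -6) = -282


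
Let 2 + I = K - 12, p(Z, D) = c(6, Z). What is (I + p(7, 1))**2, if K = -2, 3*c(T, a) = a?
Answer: 1681/9 ≈ 186.78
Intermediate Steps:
c(T, a) = a/3
p(Z, D) = Z/3
I = -16 (I = -2 + (-2 - 12) = -2 - 14 = -16)
(I + p(7, 1))**2 = (-16 + (1/3)*7)**2 = (-16 + 7/3)**2 = (-41/3)**2 = 1681/9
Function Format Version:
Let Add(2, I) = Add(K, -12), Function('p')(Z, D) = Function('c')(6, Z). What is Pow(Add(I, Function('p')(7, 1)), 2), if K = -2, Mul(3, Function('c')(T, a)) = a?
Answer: Rational(1681, 9) ≈ 186.78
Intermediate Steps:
Function('c')(T, a) = Mul(Rational(1, 3), a)
Function('p')(Z, D) = Mul(Rational(1, 3), Z)
I = -16 (I = Add(-2, Add(-2, -12)) = Add(-2, -14) = -16)
Pow(Add(I, Function('p')(7, 1)), 2) = Pow(Add(-16, Mul(Rational(1, 3), 7)), 2) = Pow(Add(-16, Rational(7, 3)), 2) = Pow(Rational(-41, 3), 2) = Rational(1681, 9)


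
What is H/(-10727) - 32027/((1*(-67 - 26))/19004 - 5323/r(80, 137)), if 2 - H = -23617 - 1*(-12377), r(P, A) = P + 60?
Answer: 57056729705171/67829041489 ≈ 841.18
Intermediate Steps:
r(P, A) = 60 + P
H = 11242 (H = 2 - (-23617 - 1*(-12377)) = 2 - (-23617 + 12377) = 2 - 1*(-11240) = 2 + 11240 = 11242)
H/(-10727) - 32027/((1*(-67 - 26))/19004 - 5323/r(80, 137)) = 11242/(-10727) - 32027/((1*(-67 - 26))/19004 - 5323/(60 + 80)) = 11242*(-1/10727) - 32027/((1*(-93))*(1/19004) - 5323/140) = -11242/10727 - 32027/(-93*1/19004 - 5323*1/140) = -11242/10727 - 32027/(-93/19004 - 5323/140) = -11242/10727 - 32027/(-6323207/166285) = -11242/10727 - 32027*(-166285/6323207) = -11242/10727 + 5325609695/6323207 = 57056729705171/67829041489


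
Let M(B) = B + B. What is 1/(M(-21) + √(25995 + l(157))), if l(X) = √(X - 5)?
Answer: -1/(42 - √(25995 + 2*√38)) ≈ 0.0083845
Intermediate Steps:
l(X) = √(-5 + X)
M(B) = 2*B
1/(M(-21) + √(25995 + l(157))) = 1/(2*(-21) + √(25995 + √(-5 + 157))) = 1/(-42 + √(25995 + √152)) = 1/(-42 + √(25995 + 2*√38))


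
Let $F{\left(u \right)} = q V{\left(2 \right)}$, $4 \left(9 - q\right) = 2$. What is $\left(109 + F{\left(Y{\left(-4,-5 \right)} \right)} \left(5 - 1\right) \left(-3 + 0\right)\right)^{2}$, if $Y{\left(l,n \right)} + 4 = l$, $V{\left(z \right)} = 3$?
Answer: $38809$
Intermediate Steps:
$q = \frac{17}{2}$ ($q = 9 - \frac{1}{2} = \frac{17}{2} \approx 8.5$)
$Y{\left(l,n \right)} = -4 + l$
$F{\left(u \right)} = \frac{51}{2}$ ($F{\left(u \right)} = \frac{17}{2} \cdot 3 = \frac{51}{2}$)
$\left(109 + F{\left(Y{\left(-4,-5 \right)} \right)} \left(5 - 1\right) \left(-3 + 0\right)\right)^{2} = \left(109 + \frac{51 \left(5 - 1\right) \left(-3 + 0\right)}{2}\right)^{2} = \left(109 + \frac{51 \cdot 4 \left(-3\right)}{2}\right)^{2} = \left(109 + \frac{51}{2} \left(-12\right)\right)^{2} = \left(109 - 306\right)^{2} = \left(-197\right)^{2} = 38809$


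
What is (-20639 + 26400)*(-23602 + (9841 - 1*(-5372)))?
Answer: -48329029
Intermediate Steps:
(-20639 + 26400)*(-23602 + (9841 - 1*(-5372))) = 5761*(-23602 + (9841 + 5372)) = 5761*(-23602 + 15213) = 5761*(-8389) = -48329029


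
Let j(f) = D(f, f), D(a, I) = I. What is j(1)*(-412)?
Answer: -412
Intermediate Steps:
j(f) = f
j(1)*(-412) = 1*(-412) = -412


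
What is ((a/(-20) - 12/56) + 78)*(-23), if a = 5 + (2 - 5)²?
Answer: -62054/35 ≈ -1773.0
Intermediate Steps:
a = 14 (a = 5 + (-3)² = 5 + 9 = 14)
((a/(-20) - 12/56) + 78)*(-23) = ((14/(-20) - 12/56) + 78)*(-23) = ((14*(-1/20) - 12*1/56) + 78)*(-23) = ((-7/10 - 3/14) + 78)*(-23) = (-32/35 + 78)*(-23) = (2698/35)*(-23) = -62054/35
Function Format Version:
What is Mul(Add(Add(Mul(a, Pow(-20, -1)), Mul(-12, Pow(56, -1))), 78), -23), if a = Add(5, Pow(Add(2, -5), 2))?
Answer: Rational(-62054, 35) ≈ -1773.0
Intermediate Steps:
a = 14 (a = Add(5, Pow(-3, 2)) = Add(5, 9) = 14)
Mul(Add(Add(Mul(a, Pow(-20, -1)), Mul(-12, Pow(56, -1))), 78), -23) = Mul(Add(Add(Mul(14, Pow(-20, -1)), Mul(-12, Pow(56, -1))), 78), -23) = Mul(Add(Add(Mul(14, Rational(-1, 20)), Mul(-12, Rational(1, 56))), 78), -23) = Mul(Add(Add(Rational(-7, 10), Rational(-3, 14)), 78), -23) = Mul(Add(Rational(-32, 35), 78), -23) = Mul(Rational(2698, 35), -23) = Rational(-62054, 35)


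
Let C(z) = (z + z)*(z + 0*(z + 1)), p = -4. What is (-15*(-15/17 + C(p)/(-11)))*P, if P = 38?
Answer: 404130/187 ≈ 2161.1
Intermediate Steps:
C(z) = 2*z² (C(z) = (2*z)*(z + 0*(1 + z)) = (2*z)*(z + 0) = (2*z)*z = 2*z²)
(-15*(-15/17 + C(p)/(-11)))*P = -15*(-15/17 + (2*(-4)²)/(-11))*38 = -15*(-15*1/17 + (2*16)*(-1/11))*38 = -15*(-15/17 + 32*(-1/11))*38 = -15*(-15/17 - 32/11)*38 = -15*(-709/187)*38 = (10635/187)*38 = 404130/187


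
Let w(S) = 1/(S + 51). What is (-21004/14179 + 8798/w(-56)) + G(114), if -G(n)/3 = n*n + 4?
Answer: -1176736214/14179 ≈ -82992.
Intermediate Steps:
G(n) = -12 - 3*n**2 (G(n) = -3*(n*n + 4) = -3*(n**2 + 4) = -3*(4 + n**2) = -12 - 3*n**2)
w(S) = 1/(51 + S)
(-21004/14179 + 8798/w(-56)) + G(114) = (-21004/14179 + 8798/(1/(51 - 56))) + (-12 - 3*114**2) = (-21004*1/14179 + 8798/(1/(-5))) + (-12 - 3*12996) = (-21004/14179 + 8798/(-1/5)) + (-12 - 38988) = (-21004/14179 + 8798*(-5)) - 39000 = (-21004/14179 - 43990) - 39000 = -623755214/14179 - 39000 = -1176736214/14179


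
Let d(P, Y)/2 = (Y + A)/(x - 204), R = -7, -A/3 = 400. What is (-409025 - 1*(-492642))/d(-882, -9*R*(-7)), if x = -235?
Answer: 36707863/3282 ≈ 11185.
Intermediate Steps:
A = -1200 (A = -3*400 = -1200)
d(P, Y) = 2400/439 - 2*Y/439 (d(P, Y) = 2*((Y - 1200)/(-235 - 204)) = 2*((-1200 + Y)/(-439)) = 2*((-1200 + Y)*(-1/439)) = 2*(1200/439 - Y/439) = 2400/439 - 2*Y/439)
(-409025 - 1*(-492642))/d(-882, -9*R*(-7)) = (-409025 - 1*(-492642))/(2400/439 - 2*(-9*(-7))*(-7)/439) = (-409025 + 492642)/(2400/439 - 126*(-7)/439) = 83617/(2400/439 - 2/439*(-441)) = 83617/(2400/439 + 882/439) = 83617/(3282/439) = 83617*(439/3282) = 36707863/3282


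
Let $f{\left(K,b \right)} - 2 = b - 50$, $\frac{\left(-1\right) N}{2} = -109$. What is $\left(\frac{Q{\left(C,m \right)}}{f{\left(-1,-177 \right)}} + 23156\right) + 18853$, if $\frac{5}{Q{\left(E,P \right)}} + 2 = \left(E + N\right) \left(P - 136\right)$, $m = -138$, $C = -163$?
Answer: $\frac{28492184161}{678240} \approx 42009.0$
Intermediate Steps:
$N = 218$ ($N = \left(-2\right) \left(-109\right) = 218$)
$f{\left(K,b \right)} = -48 + b$ ($f{\left(K,b \right)} = 2 + \left(b - 50\right) = 2 + \left(-50 + b\right) = -48 + b$)
$Q{\left(E,P \right)} = \frac{5}{-2 + \left(-136 + P\right) \left(218 + E\right)}$ ($Q{\left(E,P \right)} = \frac{5}{-2 + \left(E + 218\right) \left(P - 136\right)} = \frac{5}{-2 + \left(218 + E\right) \left(-136 + P\right)} = \frac{5}{-2 + \left(-136 + P\right) \left(218 + E\right)}$)
$\left(\frac{Q{\left(C,m \right)}}{f{\left(-1,-177 \right)}} + 23156\right) + 18853 = \left(\frac{5 \frac{1}{-29650 - -22168 + 218 \left(-138\right) - -22494}}{-48 - 177} + 23156\right) + 18853 = \left(\frac{5 \frac{1}{-29650 + 22168 - 30084 + 22494}}{-225} + 23156\right) + 18853 = \left(\frac{5}{-15072} \left(- \frac{1}{225}\right) + 23156\right) + 18853 = \left(5 \left(- \frac{1}{15072}\right) \left(- \frac{1}{225}\right) + 23156\right) + 18853 = \left(\left(- \frac{5}{15072}\right) \left(- \frac{1}{225}\right) + 23156\right) + 18853 = \left(\frac{1}{678240} + 23156\right) + 18853 = \frac{15705325441}{678240} + 18853 = \frac{28492184161}{678240}$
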